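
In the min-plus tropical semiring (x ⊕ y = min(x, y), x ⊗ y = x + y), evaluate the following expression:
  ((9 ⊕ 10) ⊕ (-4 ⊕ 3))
((9 ⊕ 10) ⊕ (-4 ⊕ 3)) = -4

Expand innermost to outermost. Recall ⊕ takes the minimum of its arguments and ⊗ takes their sum. Working out the expression ((9 ⊕ 10) ⊕ (-4 ⊕ 3)) gives -4.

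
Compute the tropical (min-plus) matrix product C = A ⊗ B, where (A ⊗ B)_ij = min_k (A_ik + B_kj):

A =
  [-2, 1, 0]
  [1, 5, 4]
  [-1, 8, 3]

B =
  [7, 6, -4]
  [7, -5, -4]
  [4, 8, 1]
A ⊗ B =
  [4, -4, -6]
  [8, 0, -3]
  [6, 3, -5]

Apply the min-plus product entry-by-entry:
  C[0][0] = min over k of (A[0][0] + B[0][0] = -2 + 7 = 5, A[0][1] + B[1][0] = 1 + 7 = 8, A[0][2] + B[2][0] = 0 + 4 = 4) = 4 (attained at k = 2)
  C[0][1] = min over k of (A[0][0] + B[0][1] = -2 + 6 = 4, A[0][1] + B[1][1] = 1 + -5 = -4, A[0][2] + B[2][1] = 0 + 8 = 8) = -4 (attained at k = 1)
  C[0][2] = min over k of (A[0][0] + B[0][2] = -2 + -4 = -6, A[0][1] + B[1][2] = 1 + -4 = -3, A[0][2] + B[2][2] = 0 + 1 = 1) = -6 (attained at k = 0)
  C[1][0] = min over k of (A[1][0] + B[0][0] = 1 + 7 = 8, A[1][1] + B[1][0] = 5 + 7 = 12, A[1][2] + B[2][0] = 4 + 4 = 8) = 8 (attained at k = 0)
  C[1][1] = min over k of (A[1][0] + B[0][1] = 1 + 6 = 7, A[1][1] + B[1][1] = 5 + -5 = 0, A[1][2] + B[2][1] = 4 + 8 = 12) = 0 (attained at k = 1)
  C[1][2] = min over k of (A[1][0] + B[0][2] = 1 + -4 = -3, A[1][1] + B[1][2] = 5 + -4 = 1, A[1][2] + B[2][2] = 4 + 1 = 5) = -3 (attained at k = 0)
  C[2][0] = min over k of (A[2][0] + B[0][0] = -1 + 7 = 6, A[2][1] + B[1][0] = 8 + 7 = 15, A[2][2] + B[2][0] = 3 + 4 = 7) = 6 (attained at k = 0)
  C[2][1] = min over k of (A[2][0] + B[0][1] = -1 + 6 = 5, A[2][1] + B[1][1] = 8 + -5 = 3, A[2][2] + B[2][1] = 3 + 8 = 11) = 3 (attained at k = 1)
  C[2][2] = min over k of (A[2][0] + B[0][2] = -1 + -4 = -5, A[2][1] + B[1][2] = 8 + -4 = 4, A[2][2] + B[2][2] = 3 + 1 = 4) = -5 (attained at k = 0)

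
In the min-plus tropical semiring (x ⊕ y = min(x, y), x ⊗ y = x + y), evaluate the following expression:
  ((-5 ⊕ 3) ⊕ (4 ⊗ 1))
((-5 ⊕ 3) ⊕ (4 ⊗ 1)) = -5

Expand innermost to outermost. Recall ⊕ takes the minimum of its arguments and ⊗ takes their sum. Working out the expression ((-5 ⊕ 3) ⊕ (4 ⊗ 1)) gives -5.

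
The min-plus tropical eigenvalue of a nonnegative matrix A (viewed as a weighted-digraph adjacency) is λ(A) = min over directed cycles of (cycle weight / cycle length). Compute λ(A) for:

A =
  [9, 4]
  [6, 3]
λ(A) = 3

Enumerate directed cycles and compute their means (weight / length). Sample:
  cycle 0 → 0: weight = 9, length = 1, mean = 9/1 ≈ 9.000
  cycle 1 → 1: weight = 3, length = 1, mean = 3/1 ≈ 3.000
  cycle 0 → 1 → 0: weight = 10, length = 2, mean = 10/2 ≈ 5.000
  cycle 1 → 0 → 1: weight = 10, length = 2, mean = 10/2 ≈ 5.000
Minimum mean = 3.000, attained e.g. along the cycle 1 → 1 with weight 3 and length 1. So λ(A) = 3/1 = 3.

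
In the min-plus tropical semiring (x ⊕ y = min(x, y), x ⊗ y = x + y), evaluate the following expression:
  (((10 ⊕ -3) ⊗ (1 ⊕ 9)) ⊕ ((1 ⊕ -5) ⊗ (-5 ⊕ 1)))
(((10 ⊕ -3) ⊗ (1 ⊕ 9)) ⊕ ((1 ⊕ -5) ⊗ (-5 ⊕ 1))) = -10

Expand innermost to outermost. Recall ⊕ takes the minimum of its arguments and ⊗ takes their sum. Working out the expression (((10 ⊕ -3) ⊗ (1 ⊕ 9)) ⊕ ((1 ⊕ -5) ⊗ (-5 ⊕ 1))) gives -10.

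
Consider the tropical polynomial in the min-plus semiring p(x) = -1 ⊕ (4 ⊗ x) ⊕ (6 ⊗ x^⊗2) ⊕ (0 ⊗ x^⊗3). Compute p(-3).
p(-3) = -9

A tropical monomial a ⊗ x^⊗i evaluates to a + i · x. Evaluating each term at x = -3:
  Term 0 contributes -1 + 0 · -3 = -1
  Term 1 contributes 4 + 1 · -3 = 1
  Term 2 contributes 6 + 2 · -3 = 0
  Term 3 contributes 0 + 3 · -3 = -9
p(-3) = ⊕ of these = min[-1, 1, 0, -9] = -9.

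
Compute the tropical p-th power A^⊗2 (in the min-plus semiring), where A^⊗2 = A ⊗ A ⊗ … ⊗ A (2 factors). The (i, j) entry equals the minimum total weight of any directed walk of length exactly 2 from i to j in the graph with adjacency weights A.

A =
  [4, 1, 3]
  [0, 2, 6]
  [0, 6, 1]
A^⊗2 =
  [1, 3, 4]
  [2, 1, 3]
  [1, 1, 2]

Each entry (A^⊗2)_ij equals the minimum over all length-2 walks i = v_0 → v_1 → … → v_2 = j of Σ_t A[v_t][v_{t+1}]. For example, for (i, j) = (0, 2) we minimise over 3 possible intermediate vertex sequences; the minimum is 4, attained along the walk 0 → 2 → 2.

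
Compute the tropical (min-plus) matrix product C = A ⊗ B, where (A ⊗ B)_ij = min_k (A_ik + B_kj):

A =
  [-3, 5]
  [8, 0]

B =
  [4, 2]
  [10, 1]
A ⊗ B =
  [1, -1]
  [10, 1]

Apply the min-plus product entry-by-entry:
  C[0][0] = min over k of (A[0][0] + B[0][0] = -3 + 4 = 1, A[0][1] + B[1][0] = 5 + 10 = 15) = 1 (attained at k = 0)
  C[0][1] = min over k of (A[0][0] + B[0][1] = -3 + 2 = -1, A[0][1] + B[1][1] = 5 + 1 = 6) = -1 (attained at k = 0)
  C[1][0] = min over k of (A[1][0] + B[0][0] = 8 + 4 = 12, A[1][1] + B[1][0] = 0 + 10 = 10) = 10 (attained at k = 1)
  C[1][1] = min over k of (A[1][0] + B[0][1] = 8 + 2 = 10, A[1][1] + B[1][1] = 0 + 1 = 1) = 1 (attained at k = 1)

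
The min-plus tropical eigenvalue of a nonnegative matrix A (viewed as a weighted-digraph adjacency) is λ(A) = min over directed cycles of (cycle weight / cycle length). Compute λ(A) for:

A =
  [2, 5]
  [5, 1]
λ(A) = 1

Enumerate directed cycles and compute their means (weight / length). Sample:
  cycle 0 → 0: weight = 2, length = 1, mean = 2/1 ≈ 2.000
  cycle 1 → 1: weight = 1, length = 1, mean = 1/1 ≈ 1.000
  cycle 0 → 1 → 0: weight = 10, length = 2, mean = 10/2 ≈ 5.000
  cycle 1 → 0 → 1: weight = 10, length = 2, mean = 10/2 ≈ 5.000
Minimum mean = 1.000, attained e.g. along the cycle 1 → 1 with weight 1 and length 1. So λ(A) = 1/1 = 1.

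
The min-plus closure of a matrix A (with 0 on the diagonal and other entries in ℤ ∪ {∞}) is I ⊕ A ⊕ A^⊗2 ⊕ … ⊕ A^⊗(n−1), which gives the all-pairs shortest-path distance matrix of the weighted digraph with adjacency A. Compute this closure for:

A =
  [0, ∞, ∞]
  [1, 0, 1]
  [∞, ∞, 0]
Closure =
  [0, ∞, ∞]
  [1, 0, 1]
  [∞, ∞, 0]

This is the Floyd-Warshall all-pairs shortest-path computation. For each intermediate vertex k = 0, 1, …, 2, update dist[i][j] ← min(dist[i][j], dist[i][k] + dist[k][j]). The final matrix gives, for each (i, j), the minimum total weight of any directed path from i to j (possibly empty when i = j).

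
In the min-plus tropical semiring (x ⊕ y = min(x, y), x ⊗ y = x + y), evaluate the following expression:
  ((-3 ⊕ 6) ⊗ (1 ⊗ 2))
((-3 ⊕ 6) ⊗ (1 ⊗ 2)) = 0

Expand innermost to outermost. Recall ⊕ takes the minimum of its arguments and ⊗ takes their sum. Working out the expression ((-3 ⊕ 6) ⊗ (1 ⊗ 2)) gives 0.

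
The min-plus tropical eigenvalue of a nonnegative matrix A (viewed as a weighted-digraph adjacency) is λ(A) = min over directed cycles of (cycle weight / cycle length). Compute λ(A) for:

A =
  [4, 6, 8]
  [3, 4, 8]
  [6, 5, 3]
λ(A) = 3

Enumerate directed cycles and compute their means (weight / length). Sample:
  cycle 0 → 0: weight = 4, length = 1, mean = 4/1 ≈ 4.000
  cycle 1 → 1: weight = 4, length = 1, mean = 4/1 ≈ 4.000
  cycle 2 → 2: weight = 3, length = 1, mean = 3/1 ≈ 3.000
  cycle 0 → 1 → 0: weight = 9, length = 2, mean = 9/2 ≈ 4.500
  cycle 0 → 2 → 0: weight = 14, length = 2, mean = 14/2 ≈ 7.000
  cycle 1 → 0 → 1: weight = 9, length = 2, mean = 9/2 ≈ 4.500
Minimum mean = 3.000, attained e.g. along the cycle 2 → 2 with weight 3 and length 1. So λ(A) = 3/1 = 3.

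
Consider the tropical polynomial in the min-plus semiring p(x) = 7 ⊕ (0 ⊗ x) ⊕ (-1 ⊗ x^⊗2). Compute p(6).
p(6) = 6

A tropical monomial a ⊗ x^⊗i evaluates to a + i · x. Evaluating each term at x = 6:
  Term 0 contributes 7 + 0 · 6 = 7
  Term 1 contributes 0 + 1 · 6 = 6
  Term 2 contributes -1 + 2 · 6 = 11
p(6) = ⊕ of these = min[7, 6, 11] = 6.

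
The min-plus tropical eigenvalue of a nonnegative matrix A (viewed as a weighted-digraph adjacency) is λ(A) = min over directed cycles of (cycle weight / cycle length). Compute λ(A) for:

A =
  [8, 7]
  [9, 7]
λ(A) = 7

Enumerate directed cycles and compute their means (weight / length). Sample:
  cycle 0 → 0: weight = 8, length = 1, mean = 8/1 ≈ 8.000
  cycle 1 → 1: weight = 7, length = 1, mean = 7/1 ≈ 7.000
  cycle 0 → 1 → 0: weight = 16, length = 2, mean = 16/2 ≈ 8.000
  cycle 1 → 0 → 1: weight = 16, length = 2, mean = 16/2 ≈ 8.000
Minimum mean = 7.000, attained e.g. along the cycle 1 → 1 with weight 7 and length 1. So λ(A) = 7/1 = 7.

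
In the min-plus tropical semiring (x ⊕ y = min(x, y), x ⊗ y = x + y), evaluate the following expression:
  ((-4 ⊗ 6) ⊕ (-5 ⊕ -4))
((-4 ⊗ 6) ⊕ (-5 ⊕ -4)) = -5

Expand innermost to outermost. Recall ⊕ takes the minimum of its arguments and ⊗ takes their sum. Working out the expression ((-4 ⊗ 6) ⊕ (-5 ⊕ -4)) gives -5.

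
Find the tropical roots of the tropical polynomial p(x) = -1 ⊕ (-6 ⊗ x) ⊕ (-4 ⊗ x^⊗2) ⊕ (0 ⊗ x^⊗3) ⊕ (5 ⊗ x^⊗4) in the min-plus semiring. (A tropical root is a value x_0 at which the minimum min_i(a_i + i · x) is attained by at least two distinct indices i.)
Roots: {-5, -4, -2, 5}

Each tropical root is a break point of the lower envelope of the lines y = a_i + i · x (there are 5 lines, with slopes 0, 1, ..., 4). Only the lines that attain the minimum somewhere contribute to roots; other lines are dominated. Here the surviving (envelope) indices are i = 4, i = 3, i = 2, i = 1, i = 0.
Intersections between consecutive envelope lines give the roots: for adjacent envelope indices i < j the intersection is x = (a_i − a_j) / (j − i). Reading off the sorted break points: {-5, -4, -2, 5}.
Verification: at each break x_0, at least two indices attain the minimum of min_i(a_i + i · x_0).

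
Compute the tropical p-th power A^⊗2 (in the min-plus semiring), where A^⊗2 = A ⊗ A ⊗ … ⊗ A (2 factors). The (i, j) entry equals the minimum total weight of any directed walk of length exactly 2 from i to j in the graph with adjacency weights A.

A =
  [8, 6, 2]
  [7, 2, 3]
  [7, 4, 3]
A^⊗2 =
  [9, 6, 5]
  [9, 4, 5]
  [10, 6, 6]

Each entry (A^⊗2)_ij equals the minimum over all length-2 walks i = v_0 → v_1 → … → v_2 = j of Σ_t A[v_t][v_{t+1}]. For example, for (i, j) = (0, 2) we minimise over 3 possible intermediate vertex sequences; the minimum is 5, attained along the walk 0 → 2 → 2.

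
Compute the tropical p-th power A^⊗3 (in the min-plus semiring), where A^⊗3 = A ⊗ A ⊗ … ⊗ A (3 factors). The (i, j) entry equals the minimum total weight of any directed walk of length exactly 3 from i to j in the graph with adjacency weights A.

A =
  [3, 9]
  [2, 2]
A^⊗3 =
  [9, 13]
  [6, 6]

Each entry (A^⊗3)_ij equals the minimum over all length-3 walks i = v_0 → v_1 → … → v_3 = j of Σ_t A[v_t][v_{t+1}]. For example, for (i, j) = (0, 1) we minimise over 4 possible intermediate vertex sequences; the minimum is 13, attained along the walk 0 → 1 → 1 → 1.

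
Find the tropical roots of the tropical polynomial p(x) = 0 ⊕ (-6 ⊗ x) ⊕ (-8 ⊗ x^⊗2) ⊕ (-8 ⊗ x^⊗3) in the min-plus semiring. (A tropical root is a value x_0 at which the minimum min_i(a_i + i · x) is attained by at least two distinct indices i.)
Roots: {0, 2, 6}

Each tropical root is a break point of the lower envelope of the lines y = a_i + i · x (there are 4 lines, with slopes 0, 1, ..., 3). Only the lines that attain the minimum somewhere contribute to roots; other lines are dominated. Here the surviving (envelope) indices are i = 3, i = 2, i = 1, i = 0.
Intersections between consecutive envelope lines give the roots: for adjacent envelope indices i < j the intersection is x = (a_i − a_j) / (j − i). Reading off the sorted break points: {0, 2, 6}.
Verification: at each break x_0, at least two indices attain the minimum of min_i(a_i + i · x_0).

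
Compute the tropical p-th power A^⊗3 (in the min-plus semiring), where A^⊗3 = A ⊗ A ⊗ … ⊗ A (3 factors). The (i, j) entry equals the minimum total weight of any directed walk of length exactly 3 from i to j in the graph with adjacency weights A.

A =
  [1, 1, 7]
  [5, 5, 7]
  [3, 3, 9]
A^⊗3 =
  [3, 3, 9]
  [7, 7, 13]
  [5, 5, 11]

Each entry (A^⊗3)_ij equals the minimum over all length-3 walks i = v_0 → v_1 → … → v_3 = j of Σ_t A[v_t][v_{t+1}]. For example, for (i, j) = (0, 2) we minimise over 9 possible intermediate vertex sequences; the minimum is 9, attained along the walk 0 → 0 → 0 → 2.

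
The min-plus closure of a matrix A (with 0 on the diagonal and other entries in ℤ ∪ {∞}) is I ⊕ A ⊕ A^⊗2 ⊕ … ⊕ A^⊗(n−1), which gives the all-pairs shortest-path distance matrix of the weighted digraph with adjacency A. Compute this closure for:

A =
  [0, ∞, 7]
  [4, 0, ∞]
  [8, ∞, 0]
Closure =
  [0, ∞, 7]
  [4, 0, 11]
  [8, ∞, 0]

This is the Floyd-Warshall all-pairs shortest-path computation. For each intermediate vertex k = 0, 1, …, 2, update dist[i][j] ← min(dist[i][j], dist[i][k] + dist[k][j]). The final matrix gives, for each (i, j), the minimum total weight of any directed path from i to j (possibly empty when i = j).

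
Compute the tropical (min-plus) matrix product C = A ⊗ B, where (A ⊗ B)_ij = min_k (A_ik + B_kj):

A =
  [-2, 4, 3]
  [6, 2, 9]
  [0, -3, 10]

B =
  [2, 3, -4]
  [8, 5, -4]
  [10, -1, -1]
A ⊗ B =
  [0, 1, -6]
  [8, 7, -2]
  [2, 2, -7]

Apply the min-plus product entry-by-entry:
  C[0][0] = min over k of (A[0][0] + B[0][0] = -2 + 2 = 0, A[0][1] + B[1][0] = 4 + 8 = 12, A[0][2] + B[2][0] = 3 + 10 = 13) = 0 (attained at k = 0)
  C[0][1] = min over k of (A[0][0] + B[0][1] = -2 + 3 = 1, A[0][1] + B[1][1] = 4 + 5 = 9, A[0][2] + B[2][1] = 3 + -1 = 2) = 1 (attained at k = 0)
  C[0][2] = min over k of (A[0][0] + B[0][2] = -2 + -4 = -6, A[0][1] + B[1][2] = 4 + -4 = 0, A[0][2] + B[2][2] = 3 + -1 = 2) = -6 (attained at k = 0)
  C[1][0] = min over k of (A[1][0] + B[0][0] = 6 + 2 = 8, A[1][1] + B[1][0] = 2 + 8 = 10, A[1][2] + B[2][0] = 9 + 10 = 19) = 8 (attained at k = 0)
  C[1][1] = min over k of (A[1][0] + B[0][1] = 6 + 3 = 9, A[1][1] + B[1][1] = 2 + 5 = 7, A[1][2] + B[2][1] = 9 + -1 = 8) = 7 (attained at k = 1)
  C[1][2] = min over k of (A[1][0] + B[0][2] = 6 + -4 = 2, A[1][1] + B[1][2] = 2 + -4 = -2, A[1][2] + B[2][2] = 9 + -1 = 8) = -2 (attained at k = 1)
  C[2][0] = min over k of (A[2][0] + B[0][0] = 0 + 2 = 2, A[2][1] + B[1][0] = -3 + 8 = 5, A[2][2] + B[2][0] = 10 + 10 = 20) = 2 (attained at k = 0)
  C[2][1] = min over k of (A[2][0] + B[0][1] = 0 + 3 = 3, A[2][1] + B[1][1] = -3 + 5 = 2, A[2][2] + B[2][1] = 10 + -1 = 9) = 2 (attained at k = 1)
  C[2][2] = min over k of (A[2][0] + B[0][2] = 0 + -4 = -4, A[2][1] + B[1][2] = -3 + -4 = -7, A[2][2] + B[2][2] = 10 + -1 = 9) = -7 (attained at k = 1)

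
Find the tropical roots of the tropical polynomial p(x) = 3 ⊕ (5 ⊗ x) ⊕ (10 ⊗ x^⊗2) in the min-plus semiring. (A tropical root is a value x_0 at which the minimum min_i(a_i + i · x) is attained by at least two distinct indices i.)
Roots: {-5, -2}

Each tropical root is a break point of the lower envelope of the lines y = a_i + i · x (there are 3 lines, with slopes 0, 1, ..., 2). Only the lines that attain the minimum somewhere contribute to roots; other lines are dominated. Here the surviving (envelope) indices are i = 2, i = 1, i = 0.
Intersections between consecutive envelope lines give the roots: for adjacent envelope indices i < j the intersection is x = (a_i − a_j) / (j − i). Reading off the sorted break points: {-5, -2}.
Verification: at each break x_0, at least two indices attain the minimum of min_i(a_i + i · x_0).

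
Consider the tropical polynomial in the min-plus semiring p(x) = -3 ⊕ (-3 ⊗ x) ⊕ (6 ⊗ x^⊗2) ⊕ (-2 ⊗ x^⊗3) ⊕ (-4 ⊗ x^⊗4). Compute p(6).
p(6) = -3

A tropical monomial a ⊗ x^⊗i evaluates to a + i · x. Evaluating each term at x = 6:
  Term 0 contributes -3 + 0 · 6 = -3
  Term 1 contributes -3 + 1 · 6 = 3
  Term 2 contributes 6 + 2 · 6 = 18
  Term 3 contributes -2 + 3 · 6 = 16
  Term 4 contributes -4 + 4 · 6 = 20
p(6) = ⊕ of these = min[-3, 3, 18, 16, 20] = -3.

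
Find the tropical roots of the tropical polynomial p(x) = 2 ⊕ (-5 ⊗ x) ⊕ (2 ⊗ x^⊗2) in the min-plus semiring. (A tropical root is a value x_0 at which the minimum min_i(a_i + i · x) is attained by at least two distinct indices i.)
Roots: {-7, 7}

Each tropical root is a break point of the lower envelope of the lines y = a_i + i · x (there are 3 lines, with slopes 0, 1, ..., 2). Only the lines that attain the minimum somewhere contribute to roots; other lines are dominated. Here the surviving (envelope) indices are i = 2, i = 1, i = 0.
Intersections between consecutive envelope lines give the roots: for adjacent envelope indices i < j the intersection is x = (a_i − a_j) / (j − i). Reading off the sorted break points: {-7, 7}.
Verification: at each break x_0, at least two indices attain the minimum of min_i(a_i + i · x_0).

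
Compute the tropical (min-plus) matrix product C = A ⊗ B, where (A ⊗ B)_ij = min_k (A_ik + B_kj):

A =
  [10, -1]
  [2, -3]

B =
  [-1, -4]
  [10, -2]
A ⊗ B =
  [9, -3]
  [1, -5]

Apply the min-plus product entry-by-entry:
  C[0][0] = min over k of (A[0][0] + B[0][0] = 10 + -1 = 9, A[0][1] + B[1][0] = -1 + 10 = 9) = 9 (attained at k = 0)
  C[0][1] = min over k of (A[0][0] + B[0][1] = 10 + -4 = 6, A[0][1] + B[1][1] = -1 + -2 = -3) = -3 (attained at k = 1)
  C[1][0] = min over k of (A[1][0] + B[0][0] = 2 + -1 = 1, A[1][1] + B[1][0] = -3 + 10 = 7) = 1 (attained at k = 0)
  C[1][1] = min over k of (A[1][0] + B[0][1] = 2 + -4 = -2, A[1][1] + B[1][1] = -3 + -2 = -5) = -5 (attained at k = 1)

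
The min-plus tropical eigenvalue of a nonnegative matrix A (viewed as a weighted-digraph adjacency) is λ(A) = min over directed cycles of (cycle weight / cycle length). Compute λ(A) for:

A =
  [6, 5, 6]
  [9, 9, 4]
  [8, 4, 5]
λ(A) = 4

Enumerate directed cycles and compute their means (weight / length). Sample:
  cycle 0 → 0: weight = 6, length = 1, mean = 6/1 ≈ 6.000
  cycle 1 → 1: weight = 9, length = 1, mean = 9/1 ≈ 9.000
  cycle 2 → 2: weight = 5, length = 1, mean = 5/1 ≈ 5.000
  cycle 0 → 1 → 0: weight = 14, length = 2, mean = 14/2 ≈ 7.000
  cycle 0 → 2 → 0: weight = 14, length = 2, mean = 14/2 ≈ 7.000
  cycle 1 → 0 → 1: weight = 14, length = 2, mean = 14/2 ≈ 7.000
Minimum mean = 4.000, attained e.g. along the cycle 1 → 2 → 1 with weight 8 and length 2. So λ(A) = 8/2 = 4.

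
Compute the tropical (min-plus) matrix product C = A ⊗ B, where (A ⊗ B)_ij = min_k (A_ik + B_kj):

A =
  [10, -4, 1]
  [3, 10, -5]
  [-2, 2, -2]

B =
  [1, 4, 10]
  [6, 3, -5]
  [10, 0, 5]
A ⊗ B =
  [2, -1, -9]
  [4, -5, 0]
  [-1, -2, -3]

Apply the min-plus product entry-by-entry:
  C[0][0] = min over k of (A[0][0] + B[0][0] = 10 + 1 = 11, A[0][1] + B[1][0] = -4 + 6 = 2, A[0][2] + B[2][0] = 1 + 10 = 11) = 2 (attained at k = 1)
  C[0][1] = min over k of (A[0][0] + B[0][1] = 10 + 4 = 14, A[0][1] + B[1][1] = -4 + 3 = -1, A[0][2] + B[2][1] = 1 + 0 = 1) = -1 (attained at k = 1)
  C[0][2] = min over k of (A[0][0] + B[0][2] = 10 + 10 = 20, A[0][1] + B[1][2] = -4 + -5 = -9, A[0][2] + B[2][2] = 1 + 5 = 6) = -9 (attained at k = 1)
  C[1][0] = min over k of (A[1][0] + B[0][0] = 3 + 1 = 4, A[1][1] + B[1][0] = 10 + 6 = 16, A[1][2] + B[2][0] = -5 + 10 = 5) = 4 (attained at k = 0)
  C[1][1] = min over k of (A[1][0] + B[0][1] = 3 + 4 = 7, A[1][1] + B[1][1] = 10 + 3 = 13, A[1][2] + B[2][1] = -5 + 0 = -5) = -5 (attained at k = 2)
  C[1][2] = min over k of (A[1][0] + B[0][2] = 3 + 10 = 13, A[1][1] + B[1][2] = 10 + -5 = 5, A[1][2] + B[2][2] = -5 + 5 = 0) = 0 (attained at k = 2)
  C[2][0] = min over k of (A[2][0] + B[0][0] = -2 + 1 = -1, A[2][1] + B[1][0] = 2 + 6 = 8, A[2][2] + B[2][0] = -2 + 10 = 8) = -1 (attained at k = 0)
  C[2][1] = min over k of (A[2][0] + B[0][1] = -2 + 4 = 2, A[2][1] + B[1][1] = 2 + 3 = 5, A[2][2] + B[2][1] = -2 + 0 = -2) = -2 (attained at k = 2)
  C[2][2] = min over k of (A[2][0] + B[0][2] = -2 + 10 = 8, A[2][1] + B[1][2] = 2 + -5 = -3, A[2][2] + B[2][2] = -2 + 5 = 3) = -3 (attained at k = 1)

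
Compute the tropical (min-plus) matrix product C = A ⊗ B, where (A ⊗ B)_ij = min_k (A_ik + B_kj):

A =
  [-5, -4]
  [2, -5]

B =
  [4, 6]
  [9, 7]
A ⊗ B =
  [-1, 1]
  [4, 2]

Apply the min-plus product entry-by-entry:
  C[0][0] = min over k of (A[0][0] + B[0][0] = -5 + 4 = -1, A[0][1] + B[1][0] = -4 + 9 = 5) = -1 (attained at k = 0)
  C[0][1] = min over k of (A[0][0] + B[0][1] = -5 + 6 = 1, A[0][1] + B[1][1] = -4 + 7 = 3) = 1 (attained at k = 0)
  C[1][0] = min over k of (A[1][0] + B[0][0] = 2 + 4 = 6, A[1][1] + B[1][0] = -5 + 9 = 4) = 4 (attained at k = 1)
  C[1][1] = min over k of (A[1][0] + B[0][1] = 2 + 6 = 8, A[1][1] + B[1][1] = -5 + 7 = 2) = 2 (attained at k = 1)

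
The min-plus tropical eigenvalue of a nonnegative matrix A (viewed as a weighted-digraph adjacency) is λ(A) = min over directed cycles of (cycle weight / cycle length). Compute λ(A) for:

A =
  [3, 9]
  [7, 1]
λ(A) = 1

Enumerate directed cycles and compute their means (weight / length). Sample:
  cycle 0 → 0: weight = 3, length = 1, mean = 3/1 ≈ 3.000
  cycle 1 → 1: weight = 1, length = 1, mean = 1/1 ≈ 1.000
  cycle 0 → 1 → 0: weight = 16, length = 2, mean = 16/2 ≈ 8.000
  cycle 1 → 0 → 1: weight = 16, length = 2, mean = 16/2 ≈ 8.000
Minimum mean = 1.000, attained e.g. along the cycle 1 → 1 with weight 1 and length 1. So λ(A) = 1/1 = 1.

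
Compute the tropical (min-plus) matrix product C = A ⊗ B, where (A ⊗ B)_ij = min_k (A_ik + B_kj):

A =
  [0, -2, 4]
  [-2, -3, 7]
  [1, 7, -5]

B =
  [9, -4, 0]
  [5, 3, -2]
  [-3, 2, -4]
A ⊗ B =
  [1, -4, -4]
  [2, -6, -5]
  [-8, -3, -9]

Apply the min-plus product entry-by-entry:
  C[0][0] = min over k of (A[0][0] + B[0][0] = 0 + 9 = 9, A[0][1] + B[1][0] = -2 + 5 = 3, A[0][2] + B[2][0] = 4 + -3 = 1) = 1 (attained at k = 2)
  C[0][1] = min over k of (A[0][0] + B[0][1] = 0 + -4 = -4, A[0][1] + B[1][1] = -2 + 3 = 1, A[0][2] + B[2][1] = 4 + 2 = 6) = -4 (attained at k = 0)
  C[0][2] = min over k of (A[0][0] + B[0][2] = 0 + 0 = 0, A[0][1] + B[1][2] = -2 + -2 = -4, A[0][2] + B[2][2] = 4 + -4 = 0) = -4 (attained at k = 1)
  C[1][0] = min over k of (A[1][0] + B[0][0] = -2 + 9 = 7, A[1][1] + B[1][0] = -3 + 5 = 2, A[1][2] + B[2][0] = 7 + -3 = 4) = 2 (attained at k = 1)
  C[1][1] = min over k of (A[1][0] + B[0][1] = -2 + -4 = -6, A[1][1] + B[1][1] = -3 + 3 = 0, A[1][2] + B[2][1] = 7 + 2 = 9) = -6 (attained at k = 0)
  C[1][2] = min over k of (A[1][0] + B[0][2] = -2 + 0 = -2, A[1][1] + B[1][2] = -3 + -2 = -5, A[1][2] + B[2][2] = 7 + -4 = 3) = -5 (attained at k = 1)
  C[2][0] = min over k of (A[2][0] + B[0][0] = 1 + 9 = 10, A[2][1] + B[1][0] = 7 + 5 = 12, A[2][2] + B[2][0] = -5 + -3 = -8) = -8 (attained at k = 2)
  C[2][1] = min over k of (A[2][0] + B[0][1] = 1 + -4 = -3, A[2][1] + B[1][1] = 7 + 3 = 10, A[2][2] + B[2][1] = -5 + 2 = -3) = -3 (attained at k = 0)
  C[2][2] = min over k of (A[2][0] + B[0][2] = 1 + 0 = 1, A[2][1] + B[1][2] = 7 + -2 = 5, A[2][2] + B[2][2] = -5 + -4 = -9) = -9 (attained at k = 2)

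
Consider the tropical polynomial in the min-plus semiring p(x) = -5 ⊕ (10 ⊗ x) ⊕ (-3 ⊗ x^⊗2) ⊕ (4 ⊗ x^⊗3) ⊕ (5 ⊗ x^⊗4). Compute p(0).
p(0) = -5

A tropical monomial a ⊗ x^⊗i evaluates to a + i · x. Evaluating each term at x = 0:
  Term 0 contributes -5 + 0 · 0 = -5
  Term 1 contributes 10 + 1 · 0 = 10
  Term 2 contributes -3 + 2 · 0 = -3
  Term 3 contributes 4 + 3 · 0 = 4
  Term 4 contributes 5 + 4 · 0 = 5
p(0) = ⊕ of these = min[-5, 10, -3, 4, 5] = -5.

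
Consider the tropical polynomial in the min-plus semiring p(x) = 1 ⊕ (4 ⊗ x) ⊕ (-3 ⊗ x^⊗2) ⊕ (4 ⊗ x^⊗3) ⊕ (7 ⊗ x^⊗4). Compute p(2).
p(2) = 1

A tropical monomial a ⊗ x^⊗i evaluates to a + i · x. Evaluating each term at x = 2:
  Term 0 contributes 1 + 0 · 2 = 1
  Term 1 contributes 4 + 1 · 2 = 6
  Term 2 contributes -3 + 2 · 2 = 1
  Term 3 contributes 4 + 3 · 2 = 10
  Term 4 contributes 7 + 4 · 2 = 15
p(2) = ⊕ of these = min[1, 6, 1, 10, 15] = 1.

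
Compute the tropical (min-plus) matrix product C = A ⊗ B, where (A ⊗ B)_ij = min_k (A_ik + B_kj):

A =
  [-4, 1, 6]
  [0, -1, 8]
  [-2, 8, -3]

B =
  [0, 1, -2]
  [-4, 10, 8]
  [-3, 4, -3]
A ⊗ B =
  [-4, -3, -6]
  [-5, 1, -2]
  [-6, -1, -6]

Apply the min-plus product entry-by-entry:
  C[0][0] = min over k of (A[0][0] + B[0][0] = -4 + 0 = -4, A[0][1] + B[1][0] = 1 + -4 = -3, A[0][2] + B[2][0] = 6 + -3 = 3) = -4 (attained at k = 0)
  C[0][1] = min over k of (A[0][0] + B[0][1] = -4 + 1 = -3, A[0][1] + B[1][1] = 1 + 10 = 11, A[0][2] + B[2][1] = 6 + 4 = 10) = -3 (attained at k = 0)
  C[0][2] = min over k of (A[0][0] + B[0][2] = -4 + -2 = -6, A[0][1] + B[1][2] = 1 + 8 = 9, A[0][2] + B[2][2] = 6 + -3 = 3) = -6 (attained at k = 0)
  C[1][0] = min over k of (A[1][0] + B[0][0] = 0 + 0 = 0, A[1][1] + B[1][0] = -1 + -4 = -5, A[1][2] + B[2][0] = 8 + -3 = 5) = -5 (attained at k = 1)
  C[1][1] = min over k of (A[1][0] + B[0][1] = 0 + 1 = 1, A[1][1] + B[1][1] = -1 + 10 = 9, A[1][2] + B[2][1] = 8 + 4 = 12) = 1 (attained at k = 0)
  C[1][2] = min over k of (A[1][0] + B[0][2] = 0 + -2 = -2, A[1][1] + B[1][2] = -1 + 8 = 7, A[1][2] + B[2][2] = 8 + -3 = 5) = -2 (attained at k = 0)
  C[2][0] = min over k of (A[2][0] + B[0][0] = -2 + 0 = -2, A[2][1] + B[1][0] = 8 + -4 = 4, A[2][2] + B[2][0] = -3 + -3 = -6) = -6 (attained at k = 2)
  C[2][1] = min over k of (A[2][0] + B[0][1] = -2 + 1 = -1, A[2][1] + B[1][1] = 8 + 10 = 18, A[2][2] + B[2][1] = -3 + 4 = 1) = -1 (attained at k = 0)
  C[2][2] = min over k of (A[2][0] + B[0][2] = -2 + -2 = -4, A[2][1] + B[1][2] = 8 + 8 = 16, A[2][2] + B[2][2] = -3 + -3 = -6) = -6 (attained at k = 2)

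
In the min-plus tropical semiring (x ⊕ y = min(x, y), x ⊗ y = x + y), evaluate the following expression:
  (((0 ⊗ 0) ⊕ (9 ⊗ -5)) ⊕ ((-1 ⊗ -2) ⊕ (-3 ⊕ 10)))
(((0 ⊗ 0) ⊕ (9 ⊗ -5)) ⊕ ((-1 ⊗ -2) ⊕ (-3 ⊕ 10))) = -3

Expand innermost to outermost. Recall ⊕ takes the minimum of its arguments and ⊗ takes their sum. Working out the expression (((0 ⊗ 0) ⊕ (9 ⊗ -5)) ⊕ ((-1 ⊗ -2) ⊕ (-3 ⊕ 10))) gives -3.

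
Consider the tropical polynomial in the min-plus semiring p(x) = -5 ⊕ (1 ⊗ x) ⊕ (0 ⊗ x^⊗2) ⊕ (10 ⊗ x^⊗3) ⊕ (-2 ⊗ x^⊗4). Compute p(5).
p(5) = -5

A tropical monomial a ⊗ x^⊗i evaluates to a + i · x. Evaluating each term at x = 5:
  Term 0 contributes -5 + 0 · 5 = -5
  Term 1 contributes 1 + 1 · 5 = 6
  Term 2 contributes 0 + 2 · 5 = 10
  Term 3 contributes 10 + 3 · 5 = 25
  Term 4 contributes -2 + 4 · 5 = 18
p(5) = ⊕ of these = min[-5, 6, 10, 25, 18] = -5.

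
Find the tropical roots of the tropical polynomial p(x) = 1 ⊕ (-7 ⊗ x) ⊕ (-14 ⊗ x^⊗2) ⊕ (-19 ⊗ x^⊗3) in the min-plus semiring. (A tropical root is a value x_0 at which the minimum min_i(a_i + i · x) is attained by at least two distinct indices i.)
Roots: {5, 7, 8}

Each tropical root is a break point of the lower envelope of the lines y = a_i + i · x (there are 4 lines, with slopes 0, 1, ..., 3). Only the lines that attain the minimum somewhere contribute to roots; other lines are dominated. Here the surviving (envelope) indices are i = 3, i = 2, i = 1, i = 0.
Intersections between consecutive envelope lines give the roots: for adjacent envelope indices i < j the intersection is x = (a_i − a_j) / (j − i). Reading off the sorted break points: {5, 7, 8}.
Verification: at each break x_0, at least two indices attain the minimum of min_i(a_i + i · x_0).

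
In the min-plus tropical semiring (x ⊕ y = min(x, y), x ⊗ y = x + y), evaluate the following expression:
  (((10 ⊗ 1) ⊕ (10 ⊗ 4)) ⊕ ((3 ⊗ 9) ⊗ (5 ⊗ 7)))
(((10 ⊗ 1) ⊕ (10 ⊗ 4)) ⊕ ((3 ⊗ 9) ⊗ (5 ⊗ 7))) = 11

Expand innermost to outermost. Recall ⊕ takes the minimum of its arguments and ⊗ takes their sum. Working out the expression (((10 ⊗ 1) ⊕ (10 ⊗ 4)) ⊕ ((3 ⊗ 9) ⊗ (5 ⊗ 7))) gives 11.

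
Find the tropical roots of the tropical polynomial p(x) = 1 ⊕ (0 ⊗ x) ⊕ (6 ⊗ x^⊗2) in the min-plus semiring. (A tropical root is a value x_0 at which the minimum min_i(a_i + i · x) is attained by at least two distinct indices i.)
Roots: {-6, 1}

Each tropical root is a break point of the lower envelope of the lines y = a_i + i · x (there are 3 lines, with slopes 0, 1, ..., 2). Only the lines that attain the minimum somewhere contribute to roots; other lines are dominated. Here the surviving (envelope) indices are i = 2, i = 1, i = 0.
Intersections between consecutive envelope lines give the roots: for adjacent envelope indices i < j the intersection is x = (a_i − a_j) / (j − i). Reading off the sorted break points: {-6, 1}.
Verification: at each break x_0, at least two indices attain the minimum of min_i(a_i + i · x_0).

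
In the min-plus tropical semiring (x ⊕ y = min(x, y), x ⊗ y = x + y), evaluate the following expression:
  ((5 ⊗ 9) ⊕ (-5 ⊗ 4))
((5 ⊗ 9) ⊕ (-5 ⊗ 4)) = -1

Expand innermost to outermost. Recall ⊕ takes the minimum of its arguments and ⊗ takes their sum. Working out the expression ((5 ⊗ 9) ⊕ (-5 ⊗ 4)) gives -1.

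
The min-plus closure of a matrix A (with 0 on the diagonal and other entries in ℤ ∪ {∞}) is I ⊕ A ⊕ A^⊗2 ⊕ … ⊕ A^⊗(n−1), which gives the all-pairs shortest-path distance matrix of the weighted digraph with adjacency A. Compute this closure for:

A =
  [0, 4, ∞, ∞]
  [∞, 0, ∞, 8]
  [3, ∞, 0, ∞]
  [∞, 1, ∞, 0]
Closure =
  [0, 4, ∞, 12]
  [∞, 0, ∞, 8]
  [3, 7, 0, 15]
  [∞, 1, ∞, 0]

This is the Floyd-Warshall all-pairs shortest-path computation. For each intermediate vertex k = 0, 1, …, 3, update dist[i][j] ← min(dist[i][j], dist[i][k] + dist[k][j]). The final matrix gives, for each (i, j), the minimum total weight of any directed path from i to j (possibly empty when i = j).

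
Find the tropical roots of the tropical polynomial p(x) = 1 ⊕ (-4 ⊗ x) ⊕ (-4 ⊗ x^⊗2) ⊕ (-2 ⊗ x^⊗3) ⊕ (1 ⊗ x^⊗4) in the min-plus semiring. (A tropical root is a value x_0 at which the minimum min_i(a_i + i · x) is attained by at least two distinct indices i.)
Roots: {-3, -2, 0, 5}

Each tropical root is a break point of the lower envelope of the lines y = a_i + i · x (there are 5 lines, with slopes 0, 1, ..., 4). Only the lines that attain the minimum somewhere contribute to roots; other lines are dominated. Here the surviving (envelope) indices are i = 4, i = 3, i = 2, i = 1, i = 0.
Intersections between consecutive envelope lines give the roots: for adjacent envelope indices i < j the intersection is x = (a_i − a_j) / (j − i). Reading off the sorted break points: {-3, -2, 0, 5}.
Verification: at each break x_0, at least two indices attain the minimum of min_i(a_i + i · x_0).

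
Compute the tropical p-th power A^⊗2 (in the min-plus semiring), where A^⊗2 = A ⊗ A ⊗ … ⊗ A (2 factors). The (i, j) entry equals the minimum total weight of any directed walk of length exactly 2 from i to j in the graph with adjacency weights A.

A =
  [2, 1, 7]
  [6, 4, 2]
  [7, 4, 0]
A^⊗2 =
  [4, 3, 3]
  [8, 6, 2]
  [7, 4, 0]

Each entry (A^⊗2)_ij equals the minimum over all length-2 walks i = v_0 → v_1 → … → v_2 = j of Σ_t A[v_t][v_{t+1}]. For example, for (i, j) = (0, 2) we minimise over 3 possible intermediate vertex sequences; the minimum is 3, attained along the walk 0 → 1 → 2.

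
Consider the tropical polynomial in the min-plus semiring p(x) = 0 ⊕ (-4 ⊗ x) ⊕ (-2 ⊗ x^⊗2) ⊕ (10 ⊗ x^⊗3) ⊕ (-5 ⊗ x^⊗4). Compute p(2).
p(2) = -2

A tropical monomial a ⊗ x^⊗i evaluates to a + i · x. Evaluating each term at x = 2:
  Term 0 contributes 0 + 0 · 2 = 0
  Term 1 contributes -4 + 1 · 2 = -2
  Term 2 contributes -2 + 2 · 2 = 2
  Term 3 contributes 10 + 3 · 2 = 16
  Term 4 contributes -5 + 4 · 2 = 3
p(2) = ⊕ of these = min[0, -2, 2, 16, 3] = -2.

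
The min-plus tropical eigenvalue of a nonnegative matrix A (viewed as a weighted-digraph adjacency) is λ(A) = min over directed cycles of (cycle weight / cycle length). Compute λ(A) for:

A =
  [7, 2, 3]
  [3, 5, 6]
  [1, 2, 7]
λ(A) = 2

Enumerate directed cycles and compute their means (weight / length). Sample:
  cycle 0 → 0: weight = 7, length = 1, mean = 7/1 ≈ 7.000
  cycle 1 → 1: weight = 5, length = 1, mean = 5/1 ≈ 5.000
  cycle 2 → 2: weight = 7, length = 1, mean = 7/1 ≈ 7.000
  cycle 0 → 1 → 0: weight = 5, length = 2, mean = 5/2 ≈ 2.500
  cycle 0 → 2 → 0: weight = 4, length = 2, mean = 4/2 ≈ 2.000
  cycle 1 → 0 → 1: weight = 5, length = 2, mean = 5/2 ≈ 2.500
Minimum mean = 2.000, attained e.g. along the cycle 0 → 2 → 0 with weight 4 and length 2. So λ(A) = 4/2 = 2.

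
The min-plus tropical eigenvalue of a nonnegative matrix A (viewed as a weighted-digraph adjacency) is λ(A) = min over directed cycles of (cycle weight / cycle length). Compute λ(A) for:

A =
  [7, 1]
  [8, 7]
λ(A) = 9/2

Enumerate directed cycles and compute their means (weight / length). Sample:
  cycle 0 → 0: weight = 7, length = 1, mean = 7/1 ≈ 7.000
  cycle 1 → 1: weight = 7, length = 1, mean = 7/1 ≈ 7.000
  cycle 0 → 1 → 0: weight = 9, length = 2, mean = 9/2 ≈ 4.500
  cycle 1 → 0 → 1: weight = 9, length = 2, mean = 9/2 ≈ 4.500
Minimum mean = 4.500, attained e.g. along the cycle 0 → 1 → 0 with weight 9 and length 2. So λ(A) = 9/2 = 9/2.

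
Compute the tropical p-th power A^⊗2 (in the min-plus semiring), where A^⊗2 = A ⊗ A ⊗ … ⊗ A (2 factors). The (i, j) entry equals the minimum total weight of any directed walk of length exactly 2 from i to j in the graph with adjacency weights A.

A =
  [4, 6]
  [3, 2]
A^⊗2 =
  [8, 8]
  [5, 4]

Each entry (A^⊗2)_ij equals the minimum over all length-2 walks i = v_0 → v_1 → … → v_2 = j of Σ_t A[v_t][v_{t+1}]. For example, for (i, j) = (0, 1) we minimise over 2 possible intermediate vertex sequences; the minimum is 8, attained along the walk 0 → 1 → 1.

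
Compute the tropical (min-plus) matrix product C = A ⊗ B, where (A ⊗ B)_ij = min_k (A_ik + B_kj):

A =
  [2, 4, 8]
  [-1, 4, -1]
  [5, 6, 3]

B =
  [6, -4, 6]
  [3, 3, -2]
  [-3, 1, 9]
A ⊗ B =
  [5, -2, 2]
  [-4, -5, 2]
  [0, 1, 4]

Apply the min-plus product entry-by-entry:
  C[0][0] = min over k of (A[0][0] + B[0][0] = 2 + 6 = 8, A[0][1] + B[1][0] = 4 + 3 = 7, A[0][2] + B[2][0] = 8 + -3 = 5) = 5 (attained at k = 2)
  C[0][1] = min over k of (A[0][0] + B[0][1] = 2 + -4 = -2, A[0][1] + B[1][1] = 4 + 3 = 7, A[0][2] + B[2][1] = 8 + 1 = 9) = -2 (attained at k = 0)
  C[0][2] = min over k of (A[0][0] + B[0][2] = 2 + 6 = 8, A[0][1] + B[1][2] = 4 + -2 = 2, A[0][2] + B[2][2] = 8 + 9 = 17) = 2 (attained at k = 1)
  C[1][0] = min over k of (A[1][0] + B[0][0] = -1 + 6 = 5, A[1][1] + B[1][0] = 4 + 3 = 7, A[1][2] + B[2][0] = -1 + -3 = -4) = -4 (attained at k = 2)
  C[1][1] = min over k of (A[1][0] + B[0][1] = -1 + -4 = -5, A[1][1] + B[1][1] = 4 + 3 = 7, A[1][2] + B[2][1] = -1 + 1 = 0) = -5 (attained at k = 0)
  C[1][2] = min over k of (A[1][0] + B[0][2] = -1 + 6 = 5, A[1][1] + B[1][2] = 4 + -2 = 2, A[1][2] + B[2][2] = -1 + 9 = 8) = 2 (attained at k = 1)
  C[2][0] = min over k of (A[2][0] + B[0][0] = 5 + 6 = 11, A[2][1] + B[1][0] = 6 + 3 = 9, A[2][2] + B[2][0] = 3 + -3 = 0) = 0 (attained at k = 2)
  C[2][1] = min over k of (A[2][0] + B[0][1] = 5 + -4 = 1, A[2][1] + B[1][1] = 6 + 3 = 9, A[2][2] + B[2][1] = 3 + 1 = 4) = 1 (attained at k = 0)
  C[2][2] = min over k of (A[2][0] + B[0][2] = 5 + 6 = 11, A[2][1] + B[1][2] = 6 + -2 = 4, A[2][2] + B[2][2] = 3 + 9 = 12) = 4 (attained at k = 1)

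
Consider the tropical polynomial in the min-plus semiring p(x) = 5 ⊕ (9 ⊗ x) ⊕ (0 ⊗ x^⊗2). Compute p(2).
p(2) = 4

A tropical monomial a ⊗ x^⊗i evaluates to a + i · x. Evaluating each term at x = 2:
  Term 0 contributes 5 + 0 · 2 = 5
  Term 1 contributes 9 + 1 · 2 = 11
  Term 2 contributes 0 + 2 · 2 = 4
p(2) = ⊕ of these = min[5, 11, 4] = 4.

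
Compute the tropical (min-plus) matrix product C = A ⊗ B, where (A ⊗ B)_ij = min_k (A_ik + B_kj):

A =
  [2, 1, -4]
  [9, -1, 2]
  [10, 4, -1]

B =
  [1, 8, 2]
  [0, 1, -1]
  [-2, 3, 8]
A ⊗ B =
  [-6, -1, 0]
  [-1, 0, -2]
  [-3, 2, 3]

Apply the min-plus product entry-by-entry:
  C[0][0] = min over k of (A[0][0] + B[0][0] = 2 + 1 = 3, A[0][1] + B[1][0] = 1 + 0 = 1, A[0][2] + B[2][0] = -4 + -2 = -6) = -6 (attained at k = 2)
  C[0][1] = min over k of (A[0][0] + B[0][1] = 2 + 8 = 10, A[0][1] + B[1][1] = 1 + 1 = 2, A[0][2] + B[2][1] = -4 + 3 = -1) = -1 (attained at k = 2)
  C[0][2] = min over k of (A[0][0] + B[0][2] = 2 + 2 = 4, A[0][1] + B[1][2] = 1 + -1 = 0, A[0][2] + B[2][2] = -4 + 8 = 4) = 0 (attained at k = 1)
  C[1][0] = min over k of (A[1][0] + B[0][0] = 9 + 1 = 10, A[1][1] + B[1][0] = -1 + 0 = -1, A[1][2] + B[2][0] = 2 + -2 = 0) = -1 (attained at k = 1)
  C[1][1] = min over k of (A[1][0] + B[0][1] = 9 + 8 = 17, A[1][1] + B[1][1] = -1 + 1 = 0, A[1][2] + B[2][1] = 2 + 3 = 5) = 0 (attained at k = 1)
  C[1][2] = min over k of (A[1][0] + B[0][2] = 9 + 2 = 11, A[1][1] + B[1][2] = -1 + -1 = -2, A[1][2] + B[2][2] = 2 + 8 = 10) = -2 (attained at k = 1)
  C[2][0] = min over k of (A[2][0] + B[0][0] = 10 + 1 = 11, A[2][1] + B[1][0] = 4 + 0 = 4, A[2][2] + B[2][0] = -1 + -2 = -3) = -3 (attained at k = 2)
  C[2][1] = min over k of (A[2][0] + B[0][1] = 10 + 8 = 18, A[2][1] + B[1][1] = 4 + 1 = 5, A[2][2] + B[2][1] = -1 + 3 = 2) = 2 (attained at k = 2)
  C[2][2] = min over k of (A[2][0] + B[0][2] = 10 + 2 = 12, A[2][1] + B[1][2] = 4 + -1 = 3, A[2][2] + B[2][2] = -1 + 8 = 7) = 3 (attained at k = 1)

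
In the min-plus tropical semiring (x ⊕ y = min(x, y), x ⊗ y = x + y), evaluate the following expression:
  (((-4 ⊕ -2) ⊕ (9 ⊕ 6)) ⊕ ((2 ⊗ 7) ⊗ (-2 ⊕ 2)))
(((-4 ⊕ -2) ⊕ (9 ⊕ 6)) ⊕ ((2 ⊗ 7) ⊗ (-2 ⊕ 2))) = -4

Expand innermost to outermost. Recall ⊕ takes the minimum of its arguments and ⊗ takes their sum. Working out the expression (((-4 ⊕ -2) ⊕ (9 ⊕ 6)) ⊕ ((2 ⊗ 7) ⊗ (-2 ⊕ 2))) gives -4.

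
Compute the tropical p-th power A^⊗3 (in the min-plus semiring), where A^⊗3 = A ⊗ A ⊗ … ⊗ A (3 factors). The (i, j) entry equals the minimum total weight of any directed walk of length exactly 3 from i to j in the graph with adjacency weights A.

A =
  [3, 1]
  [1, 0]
A^⊗3 =
  [2, 1]
  [1, 0]

Each entry (A^⊗3)_ij equals the minimum over all length-3 walks i = v_0 → v_1 → … → v_3 = j of Σ_t A[v_t][v_{t+1}]. For example, for (i, j) = (0, 1) we minimise over 4 possible intermediate vertex sequences; the minimum is 1, attained along the walk 0 → 1 → 1 → 1.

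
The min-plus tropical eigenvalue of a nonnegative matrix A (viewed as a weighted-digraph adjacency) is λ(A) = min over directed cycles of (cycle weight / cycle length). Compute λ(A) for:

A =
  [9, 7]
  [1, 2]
λ(A) = 2

Enumerate directed cycles and compute their means (weight / length). Sample:
  cycle 0 → 0: weight = 9, length = 1, mean = 9/1 ≈ 9.000
  cycle 1 → 1: weight = 2, length = 1, mean = 2/1 ≈ 2.000
  cycle 0 → 1 → 0: weight = 8, length = 2, mean = 8/2 ≈ 4.000
  cycle 1 → 0 → 1: weight = 8, length = 2, mean = 8/2 ≈ 4.000
Minimum mean = 2.000, attained e.g. along the cycle 1 → 1 with weight 2 and length 1. So λ(A) = 2/1 = 2.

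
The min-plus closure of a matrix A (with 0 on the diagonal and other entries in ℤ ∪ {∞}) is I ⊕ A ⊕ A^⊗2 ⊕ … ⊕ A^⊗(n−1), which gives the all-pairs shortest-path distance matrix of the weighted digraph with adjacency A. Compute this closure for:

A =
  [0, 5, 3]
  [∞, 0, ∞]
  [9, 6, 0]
Closure =
  [0, 5, 3]
  [∞, 0, ∞]
  [9, 6, 0]

This is the Floyd-Warshall all-pairs shortest-path computation. For each intermediate vertex k = 0, 1, …, 2, update dist[i][j] ← min(dist[i][j], dist[i][k] + dist[k][j]). The final matrix gives, for each (i, j), the minimum total weight of any directed path from i to j (possibly empty when i = j).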